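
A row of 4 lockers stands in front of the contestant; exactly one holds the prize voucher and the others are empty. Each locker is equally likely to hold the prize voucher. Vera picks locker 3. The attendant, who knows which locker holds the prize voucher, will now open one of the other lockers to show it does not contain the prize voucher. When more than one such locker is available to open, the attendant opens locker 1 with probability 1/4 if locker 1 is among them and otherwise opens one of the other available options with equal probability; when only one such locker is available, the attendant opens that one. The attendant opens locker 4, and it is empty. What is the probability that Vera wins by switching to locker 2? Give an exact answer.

6/13

Consider each possible location of the prize voucher in turn.
If it is in locker 1 (prior 1/4): locker 1 holds the prize so is unavailable; the attendant chooses uniformly among the 2 others, probability 1/2; weight (1/4)·(1/2) = 1/8.
If it is in locker 2 (prior 1/4): locker 1 is available but not opened, probability 3/4; weight (1/4)·(3/4) = 3/16.
If it is in locker 3 (prior 1/4): locker 1 is available but not opened; locker 4 gets probability (1 − 1/4)/2 = 3/8; weight (1/4)·(3/8) = 3/32.
If it is in locker 4 (prior 1/4): the attendant opened locker 4, so this case is ruled out; weight (1/4)·0 = 0.
The weights sum to 13/32.
So P(the prize voucher in locker 2 | the attendant opened locker 4) = (3/16) / (13/32) = 6/13.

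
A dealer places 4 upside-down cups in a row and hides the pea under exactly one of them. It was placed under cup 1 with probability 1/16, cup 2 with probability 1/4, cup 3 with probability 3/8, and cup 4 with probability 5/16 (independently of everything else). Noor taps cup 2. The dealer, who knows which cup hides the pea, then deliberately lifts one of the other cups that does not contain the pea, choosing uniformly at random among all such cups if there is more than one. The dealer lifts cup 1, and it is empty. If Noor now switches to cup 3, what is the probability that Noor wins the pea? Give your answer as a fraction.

18/41

Consider each possible location of the pea in turn.
If it is under cup 1 (prior 1/16): the dealer opened cup 1, so this case is ruled out; weight (1/16)·0 = 0.
If it is under cup 2 (prior 1/4): the dealer has 3 equally likely choices, so probability 1/3; weight (1/4)·(1/3) = 1/12.
If it is under cup 3 (prior 3/8): the dealer has 2 equally likely choices, so probability 1/2; weight (3/8)·(1/2) = 3/16.
If it is under cup 4 (prior 5/16): the dealer has 2 equally likely choices, so probability 1/2; weight (5/16)·(1/2) = 5/32.
The weights sum to 41/96.
So P(the pea under cup 3 | the dealer opened cup 1) = (3/16) / (41/96) = 18/41.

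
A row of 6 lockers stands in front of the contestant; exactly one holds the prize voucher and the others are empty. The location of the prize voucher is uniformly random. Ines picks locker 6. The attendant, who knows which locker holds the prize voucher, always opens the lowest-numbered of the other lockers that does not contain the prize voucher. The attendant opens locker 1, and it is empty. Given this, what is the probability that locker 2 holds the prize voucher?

Condition on the true location of the prize voucher.
If it is in locker 1 (prior 1/6): the attendant opened locker 1, so this case is ruled out; weight (1/6)·0 = 0.
If it is in any of lockers 2, 3, 4, 5, and 6 (prior 1/6 each): locker 1 is the lowest-numbered option available, probability 1; weight (1/6)·1 = 1/6 each.
The weights sum to 5/6.
So P(the prize voucher in locker 2 | the attendant opened locker 1) = (1/6) / (5/6) = 1/5.

1/5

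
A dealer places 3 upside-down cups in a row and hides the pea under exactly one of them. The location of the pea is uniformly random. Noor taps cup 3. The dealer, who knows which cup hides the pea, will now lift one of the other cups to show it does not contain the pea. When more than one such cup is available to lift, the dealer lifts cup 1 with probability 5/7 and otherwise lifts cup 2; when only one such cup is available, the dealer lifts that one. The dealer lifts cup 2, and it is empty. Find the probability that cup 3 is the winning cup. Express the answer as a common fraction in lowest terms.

Consider each possible location of the pea in turn.
If it is under cup 1 (prior 1/3): only cup 2 is available, probability 1; weight (1/3)·1 = 1/3.
If it is under cup 2 (prior 1/3): the dealer opened cup 2, so this case is ruled out; weight (1/3)·0 = 0.
If it is under cup 3 (prior 1/3): cup 1 is available but not opened, probability 2/7; weight (1/3)·(2/7) = 2/21.
The weights sum to 3/7.
So P(the pea under cup 3 | the dealer opened cup 2) = (2/21) / (3/7) = 2/9.

2/9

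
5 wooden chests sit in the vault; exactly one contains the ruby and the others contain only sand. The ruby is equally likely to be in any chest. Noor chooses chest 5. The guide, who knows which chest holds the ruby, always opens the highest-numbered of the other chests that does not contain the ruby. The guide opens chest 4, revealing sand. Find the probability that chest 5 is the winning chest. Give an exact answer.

1/4

Consider each possible location of the ruby in turn.
If it is in any of chests 1, 2, 3, and 5 (prior 1/5 each): chest 4 is the highest-numbered option available, probability 1; weight (1/5)·1 = 1/5 each.
If it is in chest 4 (prior 1/5): the guide opened chest 4, so this case is ruled out; weight (1/5)·0 = 0.
The weights sum to 4/5.
So P(the ruby in chest 5 | the guide opened chest 4) = (1/5) / (4/5) = 1/4.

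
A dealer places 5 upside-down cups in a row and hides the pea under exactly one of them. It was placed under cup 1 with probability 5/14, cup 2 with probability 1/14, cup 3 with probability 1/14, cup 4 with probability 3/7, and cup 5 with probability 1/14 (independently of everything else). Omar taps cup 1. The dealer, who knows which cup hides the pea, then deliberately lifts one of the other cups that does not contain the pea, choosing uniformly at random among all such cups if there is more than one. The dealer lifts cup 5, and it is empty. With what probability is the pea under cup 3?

Condition on the true location of the pea.
If it is under cup 1 (prior 5/14): the dealer has 4 equally likely choices, so probability 1/4; weight (5/14)·(1/4) = 5/56.
If it is under either of cups 2 and 3 (prior 1/14 each): the dealer has 3 equally likely choices, so probability 1/3; weight (1/14)·(1/3) = 1/42 each.
If it is under cup 4 (prior 3/7): the dealer has 3 equally likely choices, so probability 1/3; weight (3/7)·(1/3) = 1/7.
If it is under cup 5 (prior 1/14): the dealer opened cup 5, so this case is ruled out; weight (1/14)·0 = 0.
The weights sum to 47/168.
So P(the pea under cup 3 | the dealer opened cup 5) = (1/42) / (47/168) = 4/47.

4/47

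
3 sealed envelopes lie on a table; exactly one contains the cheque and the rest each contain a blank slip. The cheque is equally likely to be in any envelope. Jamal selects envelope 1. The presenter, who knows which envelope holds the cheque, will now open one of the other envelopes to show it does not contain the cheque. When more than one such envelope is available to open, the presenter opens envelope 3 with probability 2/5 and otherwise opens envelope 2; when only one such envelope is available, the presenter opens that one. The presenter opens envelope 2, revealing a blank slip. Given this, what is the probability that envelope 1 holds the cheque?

Consider each possible location of the cheque in turn.
If it is in envelope 1 (prior 1/3): envelope 3 is available but not opened, probability 3/5; weight (1/3)·(3/5) = 1/5.
If it is in envelope 2 (prior 1/3): the presenter opened envelope 2, so this case is ruled out; weight (1/3)·0 = 0.
If it is in envelope 3 (prior 1/3): only envelope 2 is available, probability 1; weight (1/3)·1 = 1/3.
The weights sum to 8/15.
So P(the cheque in envelope 1 | the presenter opened envelope 2) = (1/5) / (8/15) = 3/8.

3/8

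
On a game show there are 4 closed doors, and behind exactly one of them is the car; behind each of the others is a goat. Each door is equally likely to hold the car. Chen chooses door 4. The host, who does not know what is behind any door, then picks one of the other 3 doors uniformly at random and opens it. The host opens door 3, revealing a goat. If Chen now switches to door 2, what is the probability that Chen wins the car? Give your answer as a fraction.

1/3

Condition on the true location of the car.
If it is behind any of doors 1, 2, and 4 (prior 1/4 each): the host picks door 3 with probability 1/3 regardless, and it is not the prize; weight (1/4)·(1/3) = 1/12 each.
If it is behind door 3 (prior 1/4): the host opened door 3, so this case is ruled out; weight (1/4)·0 = 0.
The weights sum to 1/4.
So P(the car behind door 2 | the host opened door 3) = (1/12) / (1/4) = 1/3.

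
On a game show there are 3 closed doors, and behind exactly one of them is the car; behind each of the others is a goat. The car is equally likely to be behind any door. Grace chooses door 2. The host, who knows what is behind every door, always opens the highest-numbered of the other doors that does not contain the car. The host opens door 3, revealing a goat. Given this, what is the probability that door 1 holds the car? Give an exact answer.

1/2

Consider each possible location of the car in turn.
If it is behind either of doors 1 and 2 (prior 1/3 each): door 3 is the highest-numbered option available, probability 1; weight (1/3)·1 = 1/3 each.
If it is behind door 3 (prior 1/3): the host opened door 3, so this case is ruled out; weight (1/3)·0 = 0.
The weights sum to 2/3.
So P(the car behind door 1 | the host opened door 3) = (1/3) / (2/3) = 1/2.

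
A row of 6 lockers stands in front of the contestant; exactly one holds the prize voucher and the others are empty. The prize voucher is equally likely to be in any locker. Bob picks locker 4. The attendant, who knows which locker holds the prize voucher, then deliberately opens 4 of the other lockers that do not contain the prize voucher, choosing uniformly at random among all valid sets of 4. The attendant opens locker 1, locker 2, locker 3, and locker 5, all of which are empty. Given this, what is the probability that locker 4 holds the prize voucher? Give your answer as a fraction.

Apply Bayes' rule, conditioning on where the prize voucher actually is.
If it is in any of lockers 1, 2, 3, and 5 (prior 1/6 each): that locker was opened and seen not to hold the prize — ruled out; weight (1/6)·0 = 0 each.
If it is in locker 4 (prior 1/6): the attendant has 5 equally likely choices, so probability 1/5; weight (1/6)·(1/5) = 1/30.
If it is in locker 6 (prior 1/6): the attendant has no choice, probability 1; weight (1/6)·1 = 1/6.
The weights sum to 1/5.
So P(the prize voucher in locker 4 | the attendant opened locker 1, locker 2, locker 3, and locker 5) = (1/30) / (1/5) = 1/6.

1/6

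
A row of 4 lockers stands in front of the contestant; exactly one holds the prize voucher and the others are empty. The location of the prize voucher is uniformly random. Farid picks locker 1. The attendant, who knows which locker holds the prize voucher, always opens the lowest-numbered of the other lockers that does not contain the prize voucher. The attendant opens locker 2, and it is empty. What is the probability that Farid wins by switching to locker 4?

Apply Bayes' rule, conditioning on where the prize voucher actually is.
If it is in any of lockers 1, 3, and 4 (prior 1/4 each): locker 2 is the lowest-numbered option available, probability 1; weight (1/4)·1 = 1/4 each.
If it is in locker 2 (prior 1/4): the attendant opened locker 2, so this case is ruled out; weight (1/4)·0 = 0.
The weights sum to 3/4.
So P(the prize voucher in locker 4 | the attendant opened locker 2) = (1/4) / (3/4) = 1/3.

1/3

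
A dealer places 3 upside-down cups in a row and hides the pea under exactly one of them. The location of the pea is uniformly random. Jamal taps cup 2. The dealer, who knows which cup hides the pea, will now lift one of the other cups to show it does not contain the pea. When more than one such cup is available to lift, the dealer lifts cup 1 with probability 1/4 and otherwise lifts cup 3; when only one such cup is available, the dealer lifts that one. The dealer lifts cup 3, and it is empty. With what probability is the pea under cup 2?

3/7

Consider each possible location of the pea in turn.
If it is under cup 1 (prior 1/3): only cup 3 is available, probability 1; weight (1/3)·1 = 1/3.
If it is under cup 2 (prior 1/3): cup 1 is available but not opened, probability 3/4; weight (1/3)·(3/4) = 1/4.
If it is under cup 3 (prior 1/3): the dealer opened cup 3, so this case is ruled out; weight (1/3)·0 = 0.
The weights sum to 7/12.
So P(the pea under cup 2 | the dealer opened cup 3) = (1/4) / (7/12) = 3/7.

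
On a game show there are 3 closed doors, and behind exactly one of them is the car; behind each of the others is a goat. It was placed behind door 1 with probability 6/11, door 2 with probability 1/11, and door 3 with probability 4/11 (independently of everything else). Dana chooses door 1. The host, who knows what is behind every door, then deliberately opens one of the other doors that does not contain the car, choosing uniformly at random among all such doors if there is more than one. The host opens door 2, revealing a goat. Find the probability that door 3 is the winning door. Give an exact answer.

4/7

Condition on the true location of the car.
If it is behind door 1 (prior 6/11): the host has 2 equally likely choices, so probability 1/2; weight (6/11)·(1/2) = 3/11.
If it is behind door 2 (prior 1/11): the host opened door 2, so this case is ruled out; weight (1/11)·0 = 0.
If it is behind door 3 (prior 4/11): the host has no choice, probability 1; weight (4/11)·1 = 4/11.
The weights sum to 7/11.
So P(the car behind door 3 | the host opened door 2) = (4/11) / (7/11) = 4/7.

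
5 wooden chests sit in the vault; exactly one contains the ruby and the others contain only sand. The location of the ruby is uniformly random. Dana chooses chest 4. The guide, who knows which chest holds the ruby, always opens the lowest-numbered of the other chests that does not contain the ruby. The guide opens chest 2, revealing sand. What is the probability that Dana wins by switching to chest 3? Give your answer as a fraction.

Consider each possible location of the ruby in turn.
If it is in chest 1 (prior 1/5): chest 2 is the lowest-numbered option available, probability 1; weight (1/5)·1 = 1/5.
If it is in chest 2 (prior 1/5): the guide opened chest 2, so this case is ruled out; weight (1/5)·0 = 0.
If it is in any of chests 3, 4, and 5 (prior 1/5 each): the guide would have opened chest 1 instead, probability 0; weight (1/5)·0 = 0 each.
The weights sum to 1/5.
So P(the ruby in chest 3 | the guide opened chest 2) = 0 / (1/5) = 0.

0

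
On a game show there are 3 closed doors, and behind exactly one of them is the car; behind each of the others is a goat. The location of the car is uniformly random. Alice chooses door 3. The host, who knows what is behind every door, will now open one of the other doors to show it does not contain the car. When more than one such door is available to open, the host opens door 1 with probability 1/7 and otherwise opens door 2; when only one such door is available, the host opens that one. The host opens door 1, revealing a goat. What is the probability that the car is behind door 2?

Consider each possible location of the car in turn.
If it is behind door 1 (prior 1/3): the host opened door 1, so this case is ruled out; weight (1/3)·0 = 0.
If it is behind door 2 (prior 1/3): only door 1 is available, probability 1; weight (1/3)·1 = 1/3.
If it is behind door 3 (prior 1/3): door 1 is available, opened with probability 1/7; weight (1/3)·(1/7) = 1/21.
The weights sum to 8/21.
So P(the car behind door 2 | the host opened door 1) = (1/3) / (8/21) = 7/8.

7/8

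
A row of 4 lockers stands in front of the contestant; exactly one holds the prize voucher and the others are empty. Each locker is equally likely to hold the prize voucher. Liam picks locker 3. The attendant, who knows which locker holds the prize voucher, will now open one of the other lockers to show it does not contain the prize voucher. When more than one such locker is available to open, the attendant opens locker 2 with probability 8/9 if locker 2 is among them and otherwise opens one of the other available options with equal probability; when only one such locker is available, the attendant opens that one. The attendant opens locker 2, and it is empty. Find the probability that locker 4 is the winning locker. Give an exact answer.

Apply Bayes' rule, conditioning on where the prize voucher actually is.
If it is in any of lockers 1, 3, and 4 (prior 1/4 each): locker 2 is available, opened with probability 8/9; weight (1/4)·(8/9) = 2/9 each.
If it is in locker 2 (prior 1/4): the attendant opened locker 2, so this case is ruled out; weight (1/4)·0 = 0.
The weights sum to 2/3.
So P(the prize voucher in locker 4 | the attendant opened locker 2) = (2/9) / (2/3) = 1/3.

1/3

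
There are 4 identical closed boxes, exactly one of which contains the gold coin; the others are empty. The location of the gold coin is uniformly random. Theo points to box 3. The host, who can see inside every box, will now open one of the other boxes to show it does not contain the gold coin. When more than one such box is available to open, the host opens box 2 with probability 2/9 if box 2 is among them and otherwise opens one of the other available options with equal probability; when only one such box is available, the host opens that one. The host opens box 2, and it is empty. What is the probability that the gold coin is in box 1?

1/3

Condition on the true location of the gold coin.
If it is in any of boxes 1, 3, and 4 (prior 1/4 each): box 2 is available, opened with probability 2/9; weight (1/4)·(2/9) = 1/18 each.
If it is in box 2 (prior 1/4): the host opened box 2, so this case is ruled out; weight (1/4)·0 = 0.
The weights sum to 1/6.
So P(the gold coin in box 1 | the host opened box 2) = (1/18) / (1/6) = 1/3.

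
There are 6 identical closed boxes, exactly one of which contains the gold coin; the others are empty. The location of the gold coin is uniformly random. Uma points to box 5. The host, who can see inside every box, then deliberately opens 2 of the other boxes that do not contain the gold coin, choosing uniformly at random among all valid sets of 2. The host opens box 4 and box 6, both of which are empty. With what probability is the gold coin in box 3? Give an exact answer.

Consider each possible location of the gold coin in turn.
If it is in any of boxes 1, 2, and 3 (prior 1/6 each): the host has 6 equally likely choices, so probability 1/6; weight (1/6)·(1/6) = 1/36 each.
If it is in either of boxes 4 and 6 (prior 1/6 each): that box was opened and seen not to hold the prize — ruled out; weight (1/6)·0 = 0 each.
If it is in box 5 (prior 1/6): the host has 10 equally likely choices, so probability 1/10; weight (1/6)·(1/10) = 1/60.
The weights sum to 1/10.
So P(the gold coin in box 3 | the host opened box 4 and box 6) = (1/36) / (1/10) = 5/18.

5/18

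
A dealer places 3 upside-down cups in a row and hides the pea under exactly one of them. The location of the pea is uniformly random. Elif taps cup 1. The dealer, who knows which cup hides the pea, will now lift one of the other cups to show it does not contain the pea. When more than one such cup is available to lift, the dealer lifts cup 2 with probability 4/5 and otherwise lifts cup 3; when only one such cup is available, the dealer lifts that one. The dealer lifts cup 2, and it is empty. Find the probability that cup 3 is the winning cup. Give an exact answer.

5/9

Consider each possible location of the pea in turn.
If it is under cup 1 (prior 1/3): cup 2 is available, opened with probability 4/5; weight (1/3)·(4/5) = 4/15.
If it is under cup 2 (prior 1/3): the dealer opened cup 2, so this case is ruled out; weight (1/3)·0 = 0.
If it is under cup 3 (prior 1/3): only cup 2 is available, probability 1; weight (1/3)·1 = 1/3.
The weights sum to 3/5.
So P(the pea under cup 3 | the dealer opened cup 2) = (1/3) / (3/5) = 5/9.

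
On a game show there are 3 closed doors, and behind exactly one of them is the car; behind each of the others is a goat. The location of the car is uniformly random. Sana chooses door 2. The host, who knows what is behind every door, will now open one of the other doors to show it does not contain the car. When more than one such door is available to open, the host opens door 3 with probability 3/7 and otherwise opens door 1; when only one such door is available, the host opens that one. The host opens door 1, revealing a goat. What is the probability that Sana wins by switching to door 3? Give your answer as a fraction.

7/11

Condition on the true location of the car.
If it is behind door 1 (prior 1/3): the host opened door 1, so this case is ruled out; weight (1/3)·0 = 0.
If it is behind door 2 (prior 1/3): door 3 is available but not opened, probability 4/7; weight (1/3)·(4/7) = 4/21.
If it is behind door 3 (prior 1/3): only door 1 is available, probability 1; weight (1/3)·1 = 1/3.
The weights sum to 11/21.
So P(the car behind door 3 | the host opened door 1) = (1/3) / (11/21) = 7/11.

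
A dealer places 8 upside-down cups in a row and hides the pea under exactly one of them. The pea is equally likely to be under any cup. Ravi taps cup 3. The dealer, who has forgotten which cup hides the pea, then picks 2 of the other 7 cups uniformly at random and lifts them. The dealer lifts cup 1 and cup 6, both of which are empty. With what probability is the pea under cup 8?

Apply Bayes' rule, conditioning on where the pea actually is.
If it is under either of cups 1 and 6 (prior 1/8 each): that cup was opened and seen not to hold the prize — ruled out; weight (1/8)·0 = 0 each.
If it is under any of cups 2, 3, 4, 5, 7, and 8 (prior 1/8 each): the dealer picks exactly this set with probability 1/21 regardless, and none is the prize; weight (1/8)·(1/21) = 1/168 each.
The weights sum to 1/28.
So P(the pea under cup 8 | the dealer opened cup 1 and cup 6) = (1/168) / (1/28) = 1/6.

1/6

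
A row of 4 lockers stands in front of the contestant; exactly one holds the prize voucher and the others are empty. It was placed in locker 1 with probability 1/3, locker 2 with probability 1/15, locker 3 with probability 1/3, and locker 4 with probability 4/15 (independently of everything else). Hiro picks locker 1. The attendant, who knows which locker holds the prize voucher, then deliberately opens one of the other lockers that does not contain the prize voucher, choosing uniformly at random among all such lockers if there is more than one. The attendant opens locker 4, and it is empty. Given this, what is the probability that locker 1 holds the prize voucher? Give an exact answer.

Condition on the true location of the prize voucher.
If it is in locker 1 (prior 1/3): the attendant has 3 equally likely choices, so probability 1/3; weight (1/3)·(1/3) = 1/9.
If it is in locker 2 (prior 1/15): the attendant has 2 equally likely choices, so probability 1/2; weight (1/15)·(1/2) = 1/30.
If it is in locker 3 (prior 1/3): the attendant has 2 equally likely choices, so probability 1/2; weight (1/3)·(1/2) = 1/6.
If it is in locker 4 (prior 4/15): the attendant opened locker 4, so this case is ruled out; weight (4/15)·0 = 0.
The weights sum to 14/45.
So P(the prize voucher in locker 1 | the attendant opened locker 4) = (1/9) / (14/45) = 5/14.

5/14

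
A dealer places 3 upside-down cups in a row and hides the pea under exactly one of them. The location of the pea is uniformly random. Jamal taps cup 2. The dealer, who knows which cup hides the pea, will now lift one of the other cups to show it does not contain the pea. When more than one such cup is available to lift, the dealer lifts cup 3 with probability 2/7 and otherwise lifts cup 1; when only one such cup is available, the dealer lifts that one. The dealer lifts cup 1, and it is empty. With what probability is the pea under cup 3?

Condition on the true location of the pea.
If it is under cup 1 (prior 1/3): the dealer opened cup 1, so this case is ruled out; weight (1/3)·0 = 0.
If it is under cup 2 (prior 1/3): cup 3 is available but not opened, probability 5/7; weight (1/3)·(5/7) = 5/21.
If it is under cup 3 (prior 1/3): only cup 1 is available, probability 1; weight (1/3)·1 = 1/3.
The weights sum to 4/7.
So P(the pea under cup 3 | the dealer opened cup 1) = (1/3) / (4/7) = 7/12.

7/12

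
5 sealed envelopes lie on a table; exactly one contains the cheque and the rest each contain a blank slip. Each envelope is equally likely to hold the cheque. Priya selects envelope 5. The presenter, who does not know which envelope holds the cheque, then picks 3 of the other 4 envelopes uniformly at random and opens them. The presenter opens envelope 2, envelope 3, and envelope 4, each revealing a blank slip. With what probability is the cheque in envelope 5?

1/2

Because the presenter chose which envelopes to open without knowing where the cheque is, the choice is independent of the prize location. Learning that none of the 3 opened envelopes holds the cheque simply rules out those 3 locations and leaves the remaining 2 envelopes still equally likely by symmetry.
So P(the cheque in envelope 5) = 1/2.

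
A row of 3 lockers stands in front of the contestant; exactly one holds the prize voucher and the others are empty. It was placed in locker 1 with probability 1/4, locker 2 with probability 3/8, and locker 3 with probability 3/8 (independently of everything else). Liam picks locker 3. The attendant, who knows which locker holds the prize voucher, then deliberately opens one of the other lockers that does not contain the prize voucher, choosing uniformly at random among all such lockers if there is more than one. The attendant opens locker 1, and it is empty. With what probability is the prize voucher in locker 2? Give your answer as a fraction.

2/3

Condition on the true location of the prize voucher.
If it is in locker 1 (prior 1/4): the attendant opened locker 1, so this case is ruled out; weight (1/4)·0 = 0.
If it is in locker 2 (prior 3/8): the attendant has no choice, probability 1; weight (3/8)·1 = 3/8.
If it is in locker 3 (prior 3/8): the attendant has 2 equally likely choices, so probability 1/2; weight (3/8)·(1/2) = 3/16.
The weights sum to 9/16.
So P(the prize voucher in locker 2 | the attendant opened locker 1) = (3/8) / (9/16) = 2/3.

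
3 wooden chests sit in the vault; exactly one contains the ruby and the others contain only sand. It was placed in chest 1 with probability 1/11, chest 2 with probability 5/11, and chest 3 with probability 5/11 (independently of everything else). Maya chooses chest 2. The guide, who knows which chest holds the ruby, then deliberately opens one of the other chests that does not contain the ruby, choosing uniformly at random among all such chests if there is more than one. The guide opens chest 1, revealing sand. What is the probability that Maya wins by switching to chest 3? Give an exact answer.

2/3

Condition on the true location of the ruby.
If it is in chest 1 (prior 1/11): the guide opened chest 1, so this case is ruled out; weight (1/11)·0 = 0.
If it is in chest 2 (prior 5/11): the guide has 2 equally likely choices, so probability 1/2; weight (5/11)·(1/2) = 5/22.
If it is in chest 3 (prior 5/11): the guide has no choice, probability 1; weight (5/11)·1 = 5/11.
The weights sum to 15/22.
So P(the ruby in chest 3 | the guide opened chest 1) = (5/11) / (15/22) = 2/3.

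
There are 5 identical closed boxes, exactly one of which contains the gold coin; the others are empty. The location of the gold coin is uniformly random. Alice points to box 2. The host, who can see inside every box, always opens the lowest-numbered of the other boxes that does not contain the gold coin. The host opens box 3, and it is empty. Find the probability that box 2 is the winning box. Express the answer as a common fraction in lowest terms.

Condition on the true location of the gold coin.
If it is in box 1 (prior 1/5): box 3 is the lowest-numbered option available, probability 1; weight (1/5)·1 = 1/5.
If it is in any of boxes 2, 4, and 5 (prior 1/5 each): the host would have opened box 1 instead, probability 0; weight (1/5)·0 = 0 each.
If it is in box 3 (prior 1/5): the host opened box 3, so this case is ruled out; weight (1/5)·0 = 0.
The weights sum to 1/5.
So P(the gold coin in box 2 | the host opened box 3) = 0 / (1/5) = 0.

0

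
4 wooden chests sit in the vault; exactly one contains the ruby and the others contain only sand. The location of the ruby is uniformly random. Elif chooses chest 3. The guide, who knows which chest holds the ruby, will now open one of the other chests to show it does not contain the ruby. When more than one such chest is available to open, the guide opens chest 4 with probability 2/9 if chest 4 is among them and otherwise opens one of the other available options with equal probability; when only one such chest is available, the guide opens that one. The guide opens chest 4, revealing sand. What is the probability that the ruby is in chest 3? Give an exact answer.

1/3

Consider each possible location of the ruby in turn.
If it is in any of chests 1, 2, and 3 (prior 1/4 each): chest 4 is available, opened with probability 2/9; weight (1/4)·(2/9) = 1/18 each.
If it is in chest 4 (prior 1/4): the guide opened chest 4, so this case is ruled out; weight (1/4)·0 = 0.
The weights sum to 1/6.
So P(the ruby in chest 3 | the guide opened chest 4) = (1/18) / (1/6) = 1/3.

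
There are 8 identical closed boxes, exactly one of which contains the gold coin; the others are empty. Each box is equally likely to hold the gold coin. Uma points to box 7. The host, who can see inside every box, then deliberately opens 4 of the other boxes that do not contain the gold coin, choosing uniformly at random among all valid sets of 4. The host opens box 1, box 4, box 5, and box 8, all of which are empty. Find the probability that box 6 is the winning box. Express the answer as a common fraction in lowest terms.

Consider each possible location of the gold coin in turn.
If it is in any of boxes 1, 4, 5, and 8 (prior 1/8 each): that box was opened and seen not to hold the prize — ruled out; weight (1/8)·0 = 0 each.
If it is in any of boxes 2, 3, and 6 (prior 1/8 each): the host has 15 equally likely choices, so probability 1/15; weight (1/8)·(1/15) = 1/120 each.
If it is in box 7 (prior 1/8): the host has 35 equally likely choices, so probability 1/35; weight (1/8)·(1/35) = 1/280.
The weights sum to 1/35.
So P(the gold coin in box 6 | the host opened box 1, box 4, box 5, and box 8) = (1/120) / (1/35) = 7/24.

7/24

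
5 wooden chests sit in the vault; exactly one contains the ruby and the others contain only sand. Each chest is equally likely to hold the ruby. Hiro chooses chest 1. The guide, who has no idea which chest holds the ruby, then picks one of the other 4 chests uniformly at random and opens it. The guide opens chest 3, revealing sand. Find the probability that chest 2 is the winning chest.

1/4

Condition on the true location of the ruby.
If it is in any of chests 1, 2, 4, and 5 (prior 1/5 each): the guide picks chest 3 with probability 1/4 regardless, and it is not the prize; weight (1/5)·(1/4) = 1/20 each.
If it is in chest 3 (prior 1/5): the guide opened chest 3, so this case is ruled out; weight (1/5)·0 = 0.
The weights sum to 1/5.
So P(the ruby in chest 2 | the guide opened chest 3) = (1/20) / (1/5) = 1/4.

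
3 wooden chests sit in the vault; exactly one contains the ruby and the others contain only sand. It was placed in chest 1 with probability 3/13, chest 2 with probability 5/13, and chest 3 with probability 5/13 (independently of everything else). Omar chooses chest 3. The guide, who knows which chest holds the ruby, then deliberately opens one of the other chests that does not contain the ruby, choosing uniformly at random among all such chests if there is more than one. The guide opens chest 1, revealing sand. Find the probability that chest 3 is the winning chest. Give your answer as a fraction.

1/3

Condition on the true location of the ruby.
If it is in chest 1 (prior 3/13): the guide opened chest 1, so this case is ruled out; weight (3/13)·0 = 0.
If it is in chest 2 (prior 5/13): the guide has no choice, probability 1; weight (5/13)·1 = 5/13.
If it is in chest 3 (prior 5/13): the guide has 2 equally likely choices, so probability 1/2; weight (5/13)·(1/2) = 5/26.
The weights sum to 15/26.
So P(the ruby in chest 3 | the guide opened chest 1) = (5/26) / (15/26) = 1/3.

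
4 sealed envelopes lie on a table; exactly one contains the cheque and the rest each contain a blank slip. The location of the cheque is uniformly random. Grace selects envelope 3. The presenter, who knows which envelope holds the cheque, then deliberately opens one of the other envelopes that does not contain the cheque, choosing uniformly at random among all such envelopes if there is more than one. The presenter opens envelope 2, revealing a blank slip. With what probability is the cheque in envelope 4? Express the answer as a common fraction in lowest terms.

Condition on the true location of the cheque.
If it is in either of envelopes 1 and 4 (prior 1/4 each): the presenter has 2 equally likely choices, so probability 1/2; weight (1/4)·(1/2) = 1/8 each.
If it is in envelope 2 (prior 1/4): the presenter opened envelope 2, so this case is ruled out; weight (1/4)·0 = 0.
If it is in envelope 3 (prior 1/4): the presenter has 3 equally likely choices, so probability 1/3; weight (1/4)·(1/3) = 1/12.
The weights sum to 1/3.
So P(the cheque in envelope 4 | the presenter opened envelope 2) = (1/8) / (1/3) = 3/8.

3/8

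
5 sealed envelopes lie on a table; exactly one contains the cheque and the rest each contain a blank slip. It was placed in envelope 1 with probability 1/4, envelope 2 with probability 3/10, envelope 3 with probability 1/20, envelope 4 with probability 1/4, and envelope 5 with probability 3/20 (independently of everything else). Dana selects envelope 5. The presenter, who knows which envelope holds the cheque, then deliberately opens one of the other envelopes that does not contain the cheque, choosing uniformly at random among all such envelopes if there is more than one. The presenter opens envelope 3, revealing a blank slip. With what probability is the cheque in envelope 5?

9/73

Consider each possible location of the cheque in turn.
If it is in either of envelopes 1 and 4 (prior 1/4 each): the presenter has 3 equally likely choices, so probability 1/3; weight (1/4)·(1/3) = 1/12 each.
If it is in envelope 2 (prior 3/10): the presenter has 3 equally likely choices, so probability 1/3; weight (3/10)·(1/3) = 1/10.
If it is in envelope 3 (prior 1/20): the presenter opened envelope 3, so this case is ruled out; weight (1/20)·0 = 0.
If it is in envelope 5 (prior 3/20): the presenter has 4 equally likely choices, so probability 1/4; weight (3/20)·(1/4) = 3/80.
The weights sum to 73/240.
So P(the cheque in envelope 5 | the presenter opened envelope 3) = (3/80) / (73/240) = 9/73.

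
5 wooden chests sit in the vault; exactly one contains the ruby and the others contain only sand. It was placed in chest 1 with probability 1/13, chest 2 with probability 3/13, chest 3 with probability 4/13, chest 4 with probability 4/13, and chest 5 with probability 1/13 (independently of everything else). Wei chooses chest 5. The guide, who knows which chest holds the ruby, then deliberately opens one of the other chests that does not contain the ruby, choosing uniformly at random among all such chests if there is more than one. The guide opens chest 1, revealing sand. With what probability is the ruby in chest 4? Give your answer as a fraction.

Apply Bayes' rule, conditioning on where the ruby actually is.
If it is in chest 1 (prior 1/13): the guide opened chest 1, so this case is ruled out; weight (1/13)·0 = 0.
If it is in chest 2 (prior 3/13): the guide has 3 equally likely choices, so probability 1/3; weight (3/13)·(1/3) = 1/13.
If it is in either of chests 3 and 4 (prior 4/13 each): the guide has 3 equally likely choices, so probability 1/3; weight (4/13)·(1/3) = 4/39 each.
If it is in chest 5 (prior 1/13): the guide has 4 equally likely choices, so probability 1/4; weight (1/13)·(1/4) = 1/52.
The weights sum to 47/156.
So P(the ruby in chest 4 | the guide opened chest 1) = (4/39) / (47/156) = 16/47.

16/47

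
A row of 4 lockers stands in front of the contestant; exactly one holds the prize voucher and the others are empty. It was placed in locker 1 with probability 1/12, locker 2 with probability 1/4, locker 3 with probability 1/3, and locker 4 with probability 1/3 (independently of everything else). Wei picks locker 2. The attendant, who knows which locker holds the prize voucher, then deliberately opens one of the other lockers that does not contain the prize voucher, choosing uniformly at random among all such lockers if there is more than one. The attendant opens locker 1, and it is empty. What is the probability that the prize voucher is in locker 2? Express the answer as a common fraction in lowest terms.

1/5

Apply Bayes' rule, conditioning on where the prize voucher actually is.
If it is in locker 1 (prior 1/12): the attendant opened locker 1, so this case is ruled out; weight (1/12)·0 = 0.
If it is in locker 2 (prior 1/4): the attendant has 3 equally likely choices, so probability 1/3; weight (1/4)·(1/3) = 1/12.
If it is in either of lockers 3 and 4 (prior 1/3 each): the attendant has 2 equally likely choices, so probability 1/2; weight (1/3)·(1/2) = 1/6 each.
The weights sum to 5/12.
So P(the prize voucher in locker 2 | the attendant opened locker 1) = (1/12) / (5/12) = 1/5.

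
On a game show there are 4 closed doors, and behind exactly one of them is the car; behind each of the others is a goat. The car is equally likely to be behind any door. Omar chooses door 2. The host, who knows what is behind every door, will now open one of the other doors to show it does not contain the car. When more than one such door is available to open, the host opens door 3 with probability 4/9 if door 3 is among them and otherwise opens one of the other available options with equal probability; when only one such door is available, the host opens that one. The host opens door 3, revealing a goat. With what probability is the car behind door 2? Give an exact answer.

1/3

Apply Bayes' rule, conditioning on where the car actually is.
If it is behind any of doors 1, 2, and 4 (prior 1/4 each): door 3 is available, opened with probability 4/9; weight (1/4)·(4/9) = 1/9 each.
If it is behind door 3 (prior 1/4): the host opened door 3, so this case is ruled out; weight (1/4)·0 = 0.
The weights sum to 1/3.
So P(the car behind door 2 | the host opened door 3) = (1/9) / (1/3) = 1/3.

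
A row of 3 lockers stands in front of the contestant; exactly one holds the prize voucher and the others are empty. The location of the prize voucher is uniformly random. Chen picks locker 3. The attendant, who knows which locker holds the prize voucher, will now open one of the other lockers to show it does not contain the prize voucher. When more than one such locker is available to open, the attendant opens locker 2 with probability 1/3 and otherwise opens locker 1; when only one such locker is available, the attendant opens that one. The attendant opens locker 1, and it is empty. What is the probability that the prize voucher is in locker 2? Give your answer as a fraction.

3/5

Condition on the true location of the prize voucher.
If it is in locker 1 (prior 1/3): the attendant opened locker 1, so this case is ruled out; weight (1/3)·0 = 0.
If it is in locker 2 (prior 1/3): only locker 1 is available, probability 1; weight (1/3)·1 = 1/3.
If it is in locker 3 (prior 1/3): locker 2 is available but not opened, probability 2/3; weight (1/3)·(2/3) = 2/9.
The weights sum to 5/9.
So P(the prize voucher in locker 2 | the attendant opened locker 1) = (1/3) / (5/9) = 3/5.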